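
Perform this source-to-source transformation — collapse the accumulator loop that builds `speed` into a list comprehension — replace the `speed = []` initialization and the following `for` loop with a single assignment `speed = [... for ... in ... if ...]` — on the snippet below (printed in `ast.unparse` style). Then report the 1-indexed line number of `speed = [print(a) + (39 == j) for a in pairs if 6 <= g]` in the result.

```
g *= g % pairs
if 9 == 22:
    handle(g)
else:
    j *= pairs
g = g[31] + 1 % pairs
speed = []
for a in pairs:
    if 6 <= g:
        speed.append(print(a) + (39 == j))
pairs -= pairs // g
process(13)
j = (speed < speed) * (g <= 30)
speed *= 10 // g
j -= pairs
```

Transformed code:
g *= g % pairs
if 9 == 22:
    handle(g)
else:
    j *= pairs
g = g[31] + 1 % pairs
speed = [print(a) + (39 == j) for a in pairs if 6 <= g]
pairs -= pairs // g
process(13)
j = (speed < speed) * (g <= 30)
speed *= 10 // g
j -= pairs

7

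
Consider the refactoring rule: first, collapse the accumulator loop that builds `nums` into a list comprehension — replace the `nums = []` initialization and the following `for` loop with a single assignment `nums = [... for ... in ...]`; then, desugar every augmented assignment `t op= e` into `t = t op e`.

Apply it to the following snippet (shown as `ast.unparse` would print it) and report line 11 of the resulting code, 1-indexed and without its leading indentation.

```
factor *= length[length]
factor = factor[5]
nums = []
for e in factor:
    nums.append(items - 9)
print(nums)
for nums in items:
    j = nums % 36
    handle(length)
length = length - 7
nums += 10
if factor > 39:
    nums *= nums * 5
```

Transformed code:
factor = factor * length[length]
factor = factor[5]
nums = [items - 9 for e in factor]
print(nums)
for nums in items:
    j = nums % 36
    handle(length)
length = length - 7
nums = nums + 10
if factor > 39:
    nums = nums * (nums * 5)

nums = nums * (nums * 5)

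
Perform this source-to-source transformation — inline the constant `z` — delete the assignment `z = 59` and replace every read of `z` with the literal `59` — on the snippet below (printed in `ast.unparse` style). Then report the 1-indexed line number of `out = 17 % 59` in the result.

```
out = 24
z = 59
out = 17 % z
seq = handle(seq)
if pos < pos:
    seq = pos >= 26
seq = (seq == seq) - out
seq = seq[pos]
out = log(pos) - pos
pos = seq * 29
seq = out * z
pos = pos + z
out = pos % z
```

2

Transformed code:
out = 24
out = 17 % 59
seq = handle(seq)
if pos < pos:
    seq = pos >= 26
seq = (seq == seq) - out
seq = seq[pos]
out = log(pos) - pos
pos = seq * 29
seq = out * 59
pos = pos + 59
out = pos % 59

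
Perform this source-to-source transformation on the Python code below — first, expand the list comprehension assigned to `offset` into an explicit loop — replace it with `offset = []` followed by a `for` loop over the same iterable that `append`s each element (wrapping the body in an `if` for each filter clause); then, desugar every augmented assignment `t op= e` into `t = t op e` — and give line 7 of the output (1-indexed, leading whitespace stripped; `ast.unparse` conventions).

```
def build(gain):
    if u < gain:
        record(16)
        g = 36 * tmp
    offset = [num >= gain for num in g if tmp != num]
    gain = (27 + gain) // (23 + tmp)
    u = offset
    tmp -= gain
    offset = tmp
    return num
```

if tmp != num:

Transformed code:
def build(gain):
    if u < gain:
        record(16)
        g = 36 * tmp
    offset = []
    for num in g:
        if tmp != num:
            offset.append(num >= gain)
    gain = (27 + gain) // (23 + tmp)
    u = offset
    tmp = tmp - gain
    offset = tmp
    return num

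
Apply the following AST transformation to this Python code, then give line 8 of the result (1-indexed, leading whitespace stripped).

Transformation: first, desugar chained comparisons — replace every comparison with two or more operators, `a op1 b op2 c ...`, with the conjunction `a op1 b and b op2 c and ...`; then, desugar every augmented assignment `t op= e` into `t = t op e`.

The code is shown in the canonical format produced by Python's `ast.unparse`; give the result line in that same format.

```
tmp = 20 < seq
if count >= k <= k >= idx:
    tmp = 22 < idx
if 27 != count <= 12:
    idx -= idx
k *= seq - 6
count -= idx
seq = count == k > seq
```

Transformed code:
tmp = 20 < seq
if count >= k and k <= k and (k >= idx):
    tmp = 22 < idx
if 27 != count and count <= 12:
    idx = idx - idx
k = k * (seq - 6)
count = count - idx
seq = count == k and k > seq

seq = count == k and k > seq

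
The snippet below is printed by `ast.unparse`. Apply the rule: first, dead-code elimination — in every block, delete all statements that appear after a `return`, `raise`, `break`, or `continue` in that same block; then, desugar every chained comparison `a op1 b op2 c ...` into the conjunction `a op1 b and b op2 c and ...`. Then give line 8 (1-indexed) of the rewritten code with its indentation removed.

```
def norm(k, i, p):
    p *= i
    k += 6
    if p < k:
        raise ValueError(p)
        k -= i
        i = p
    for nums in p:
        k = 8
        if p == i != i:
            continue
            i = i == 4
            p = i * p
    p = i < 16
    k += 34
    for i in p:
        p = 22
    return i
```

Transformed code:
def norm(k, i, p):
    p *= i
    k += 6
    if p < k:
        raise ValueError(p)
    for nums in p:
        k = 8
        if p == i and i != i:
            continue
    p = i < 16
    k += 34
    for i in p:
        p = 22
    return i

if p == i and i != i:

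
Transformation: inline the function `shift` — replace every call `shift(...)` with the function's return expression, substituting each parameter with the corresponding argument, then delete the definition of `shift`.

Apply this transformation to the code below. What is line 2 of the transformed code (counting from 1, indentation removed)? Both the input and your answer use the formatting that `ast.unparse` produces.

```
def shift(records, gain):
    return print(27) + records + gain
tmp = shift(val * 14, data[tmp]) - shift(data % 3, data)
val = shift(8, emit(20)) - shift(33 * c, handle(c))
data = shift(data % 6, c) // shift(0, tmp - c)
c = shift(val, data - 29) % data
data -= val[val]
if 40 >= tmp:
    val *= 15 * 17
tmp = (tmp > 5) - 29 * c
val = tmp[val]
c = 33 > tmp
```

val = print(27) + 8 + emit(20) - (print(27) + 33 * c + handle(c))

Transformed code:
tmp = print(27) + val * 14 + data[tmp] - (print(27) + data % 3 + data)
val = print(27) + 8 + emit(20) - (print(27) + 33 * c + handle(c))
data = (print(27) + data % 6 + c) // (print(27) + 0 + (tmp - c))
c = (print(27) + val + (data - 29)) % data
data -= val[val]
if 40 >= tmp:
    val *= 15 * 17
tmp = (tmp > 5) - 29 * c
val = tmp[val]
c = 33 > tmp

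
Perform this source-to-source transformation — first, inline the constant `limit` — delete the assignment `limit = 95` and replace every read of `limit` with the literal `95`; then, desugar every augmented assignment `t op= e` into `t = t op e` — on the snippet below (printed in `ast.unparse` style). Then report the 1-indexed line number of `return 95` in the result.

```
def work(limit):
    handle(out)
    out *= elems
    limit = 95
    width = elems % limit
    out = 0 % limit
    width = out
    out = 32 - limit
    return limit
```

Transformed code:
def work(limit):
    handle(out)
    out = out * elems
    width = elems % 95
    out = 0 % 95
    width = out
    out = 32 - 95
    return 95

8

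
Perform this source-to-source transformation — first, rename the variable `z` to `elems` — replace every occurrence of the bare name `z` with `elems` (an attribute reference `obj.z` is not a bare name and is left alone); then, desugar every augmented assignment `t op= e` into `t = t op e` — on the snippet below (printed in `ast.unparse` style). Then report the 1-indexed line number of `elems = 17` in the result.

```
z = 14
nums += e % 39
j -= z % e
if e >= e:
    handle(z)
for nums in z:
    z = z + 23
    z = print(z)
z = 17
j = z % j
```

9

Transformed code:
elems = 14
nums = nums + e % 39
j = j - elems % e
if e >= e:
    handle(elems)
for nums in elems:
    elems = elems + 23
    elems = print(elems)
elems = 17
j = elems % j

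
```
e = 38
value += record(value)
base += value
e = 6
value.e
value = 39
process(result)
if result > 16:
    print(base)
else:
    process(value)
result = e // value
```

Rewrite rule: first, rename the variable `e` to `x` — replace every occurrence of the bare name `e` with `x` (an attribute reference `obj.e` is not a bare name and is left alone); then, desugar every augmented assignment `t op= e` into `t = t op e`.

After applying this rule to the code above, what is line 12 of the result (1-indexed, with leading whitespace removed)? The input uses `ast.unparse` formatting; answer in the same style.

Transformed code:
x = 38
value = value + record(value)
base = base + value
x = 6
value.e
value = 39
process(result)
if result > 16:
    print(base)
else:
    process(value)
result = x // value

result = x // value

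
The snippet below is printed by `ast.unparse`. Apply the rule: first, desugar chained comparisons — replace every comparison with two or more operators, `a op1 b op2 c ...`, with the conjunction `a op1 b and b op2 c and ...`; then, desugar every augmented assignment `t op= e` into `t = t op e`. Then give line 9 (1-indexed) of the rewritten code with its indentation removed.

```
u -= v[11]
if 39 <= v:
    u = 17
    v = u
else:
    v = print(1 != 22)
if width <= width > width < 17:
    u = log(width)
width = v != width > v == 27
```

width = v != width and width > v and (v == 27)

Transformed code:
u = u - v[11]
if 39 <= v:
    u = 17
    v = u
else:
    v = print(1 != 22)
if width <= width and width > width and (width < 17):
    u = log(width)
width = v != width and width > v and (v == 27)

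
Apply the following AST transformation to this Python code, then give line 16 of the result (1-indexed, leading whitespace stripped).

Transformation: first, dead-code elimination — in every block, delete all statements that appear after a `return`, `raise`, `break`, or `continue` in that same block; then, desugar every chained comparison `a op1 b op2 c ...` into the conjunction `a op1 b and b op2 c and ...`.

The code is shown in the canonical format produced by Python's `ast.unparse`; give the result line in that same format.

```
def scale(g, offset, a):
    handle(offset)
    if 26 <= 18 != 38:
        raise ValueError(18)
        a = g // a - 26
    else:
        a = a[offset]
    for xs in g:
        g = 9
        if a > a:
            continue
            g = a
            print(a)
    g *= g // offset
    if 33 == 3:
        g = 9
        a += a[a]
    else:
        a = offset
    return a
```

Transformed code:
def scale(g, offset, a):
    handle(offset)
    if 26 <= 18 and 18 != 38:
        raise ValueError(18)
    else:
        a = a[offset]
    for xs in g:
        g = 9
        if a > a:
            continue
    g *= g // offset
    if 33 == 3:
        g = 9
        a += a[a]
    else:
        a = offset
    return a

a = offset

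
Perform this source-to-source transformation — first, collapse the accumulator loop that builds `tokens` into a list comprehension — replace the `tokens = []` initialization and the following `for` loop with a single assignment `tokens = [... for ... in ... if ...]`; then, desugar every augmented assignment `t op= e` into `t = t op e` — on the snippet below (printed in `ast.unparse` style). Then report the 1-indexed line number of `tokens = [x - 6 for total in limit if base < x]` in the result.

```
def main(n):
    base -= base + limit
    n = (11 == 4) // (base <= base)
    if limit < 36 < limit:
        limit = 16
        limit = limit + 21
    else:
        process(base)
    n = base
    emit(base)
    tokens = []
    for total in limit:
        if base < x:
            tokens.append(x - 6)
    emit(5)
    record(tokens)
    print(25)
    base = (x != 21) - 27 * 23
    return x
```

11

Transformed code:
def main(n):
    base = base - (base + limit)
    n = (11 == 4) // (base <= base)
    if limit < 36 < limit:
        limit = 16
        limit = limit + 21
    else:
        process(base)
    n = base
    emit(base)
    tokens = [x - 6 for total in limit if base < x]
    emit(5)
    record(tokens)
    print(25)
    base = (x != 21) - 27 * 23
    return x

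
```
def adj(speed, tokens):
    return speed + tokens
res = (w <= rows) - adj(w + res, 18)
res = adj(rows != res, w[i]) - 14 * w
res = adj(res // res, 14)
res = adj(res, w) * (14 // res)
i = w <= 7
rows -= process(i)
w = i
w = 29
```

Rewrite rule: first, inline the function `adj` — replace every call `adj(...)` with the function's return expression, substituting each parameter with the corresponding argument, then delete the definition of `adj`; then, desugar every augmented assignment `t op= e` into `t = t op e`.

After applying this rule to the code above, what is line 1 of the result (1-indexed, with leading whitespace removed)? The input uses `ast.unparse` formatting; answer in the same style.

Transformed code:
res = (w <= rows) - (w + res + 18)
res = (rows != res) + w[i] - 14 * w
res = res // res + 14
res = (res + w) * (14 // res)
i = w <= 7
rows = rows - process(i)
w = i
w = 29

res = (w <= rows) - (w + res + 18)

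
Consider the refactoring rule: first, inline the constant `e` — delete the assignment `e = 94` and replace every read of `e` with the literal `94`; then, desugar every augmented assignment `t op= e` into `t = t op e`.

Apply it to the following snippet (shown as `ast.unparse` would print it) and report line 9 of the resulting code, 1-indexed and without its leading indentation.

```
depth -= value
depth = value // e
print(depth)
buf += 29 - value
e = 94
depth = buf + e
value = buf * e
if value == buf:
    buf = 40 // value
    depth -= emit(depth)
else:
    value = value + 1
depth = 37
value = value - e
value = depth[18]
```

Transformed code:
depth = depth - value
depth = value // 94
print(depth)
buf = buf + (29 - value)
depth = buf + 94
value = buf * 94
if value == buf:
    buf = 40 // value
    depth = depth - emit(depth)
else:
    value = value + 1
depth = 37
value = value - 94
value = depth[18]

depth = depth - emit(depth)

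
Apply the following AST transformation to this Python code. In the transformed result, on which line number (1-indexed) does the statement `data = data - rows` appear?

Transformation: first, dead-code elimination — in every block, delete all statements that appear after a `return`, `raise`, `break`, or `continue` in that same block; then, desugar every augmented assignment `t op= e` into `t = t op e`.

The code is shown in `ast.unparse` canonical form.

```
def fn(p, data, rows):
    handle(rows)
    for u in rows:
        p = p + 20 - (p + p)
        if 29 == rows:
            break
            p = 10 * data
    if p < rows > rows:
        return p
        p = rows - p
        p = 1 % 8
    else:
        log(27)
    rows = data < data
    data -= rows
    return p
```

12

Transformed code:
def fn(p, data, rows):
    handle(rows)
    for u in rows:
        p = p + 20 - (p + p)
        if 29 == rows:
            break
    if p < rows > rows:
        return p
    else:
        log(27)
    rows = data < data
    data = data - rows
    return p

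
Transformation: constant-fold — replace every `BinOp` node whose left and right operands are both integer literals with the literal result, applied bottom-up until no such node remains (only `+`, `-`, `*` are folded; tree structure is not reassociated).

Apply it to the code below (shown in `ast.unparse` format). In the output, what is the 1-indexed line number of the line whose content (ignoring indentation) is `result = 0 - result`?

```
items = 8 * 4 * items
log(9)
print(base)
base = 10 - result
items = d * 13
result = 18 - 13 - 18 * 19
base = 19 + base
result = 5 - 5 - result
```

8

Transformed code:
items = 32 * items
log(9)
print(base)
base = 10 - result
items = d * 13
result = -337
base = 19 + base
result = 0 - result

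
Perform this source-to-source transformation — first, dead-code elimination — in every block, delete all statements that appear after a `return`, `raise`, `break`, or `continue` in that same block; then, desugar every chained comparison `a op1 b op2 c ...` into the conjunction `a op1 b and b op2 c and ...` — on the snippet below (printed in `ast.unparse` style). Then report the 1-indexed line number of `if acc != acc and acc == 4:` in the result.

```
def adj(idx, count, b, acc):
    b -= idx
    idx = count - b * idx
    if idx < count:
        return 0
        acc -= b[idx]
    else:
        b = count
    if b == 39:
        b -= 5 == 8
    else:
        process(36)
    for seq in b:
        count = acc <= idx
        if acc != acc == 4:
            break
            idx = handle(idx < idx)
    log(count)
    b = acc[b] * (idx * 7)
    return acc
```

14

Transformed code:
def adj(idx, count, b, acc):
    b -= idx
    idx = count - b * idx
    if idx < count:
        return 0
    else:
        b = count
    if b == 39:
        b -= 5 == 8
    else:
        process(36)
    for seq in b:
        count = acc <= idx
        if acc != acc and acc == 4:
            break
    log(count)
    b = acc[b] * (idx * 7)
    return acc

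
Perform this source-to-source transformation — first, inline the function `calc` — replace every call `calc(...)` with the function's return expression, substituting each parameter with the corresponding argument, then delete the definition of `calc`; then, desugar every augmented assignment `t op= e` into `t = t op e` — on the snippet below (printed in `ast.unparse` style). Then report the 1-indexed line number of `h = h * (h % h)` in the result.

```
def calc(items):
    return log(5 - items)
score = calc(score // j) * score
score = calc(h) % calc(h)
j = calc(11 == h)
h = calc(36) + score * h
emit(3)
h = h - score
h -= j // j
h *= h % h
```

Transformed code:
score = log(5 - score // j) * score
score = log(5 - h) % log(5 - h)
j = log(5 - (11 == h))
h = log(5 - 36) + score * h
emit(3)
h = h - score
h = h - j // j
h = h * (h % h)

8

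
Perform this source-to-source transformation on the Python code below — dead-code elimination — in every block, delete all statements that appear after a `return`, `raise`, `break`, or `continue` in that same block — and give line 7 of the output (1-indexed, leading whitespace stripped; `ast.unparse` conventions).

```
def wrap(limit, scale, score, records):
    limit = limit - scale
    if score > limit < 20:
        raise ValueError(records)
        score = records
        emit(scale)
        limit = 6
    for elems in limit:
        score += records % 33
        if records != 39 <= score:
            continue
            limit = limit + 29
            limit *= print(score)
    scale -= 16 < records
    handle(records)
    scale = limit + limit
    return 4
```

Transformed code:
def wrap(limit, scale, score, records):
    limit = limit - scale
    if score > limit < 20:
        raise ValueError(records)
    for elems in limit:
        score += records % 33
        if records != 39 <= score:
            continue
    scale -= 16 < records
    handle(records)
    scale = limit + limit
    return 4

if records != 39 <= score:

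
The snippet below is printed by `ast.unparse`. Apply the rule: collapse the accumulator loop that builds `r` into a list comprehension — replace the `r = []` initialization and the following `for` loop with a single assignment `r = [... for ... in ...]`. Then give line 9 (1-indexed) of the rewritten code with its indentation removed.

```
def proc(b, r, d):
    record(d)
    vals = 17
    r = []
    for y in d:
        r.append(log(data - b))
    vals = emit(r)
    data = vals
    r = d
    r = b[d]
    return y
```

Transformed code:
def proc(b, r, d):
    record(d)
    vals = 17
    r = [log(data - b) for y in d]
    vals = emit(r)
    data = vals
    r = d
    r = b[d]
    return y

return y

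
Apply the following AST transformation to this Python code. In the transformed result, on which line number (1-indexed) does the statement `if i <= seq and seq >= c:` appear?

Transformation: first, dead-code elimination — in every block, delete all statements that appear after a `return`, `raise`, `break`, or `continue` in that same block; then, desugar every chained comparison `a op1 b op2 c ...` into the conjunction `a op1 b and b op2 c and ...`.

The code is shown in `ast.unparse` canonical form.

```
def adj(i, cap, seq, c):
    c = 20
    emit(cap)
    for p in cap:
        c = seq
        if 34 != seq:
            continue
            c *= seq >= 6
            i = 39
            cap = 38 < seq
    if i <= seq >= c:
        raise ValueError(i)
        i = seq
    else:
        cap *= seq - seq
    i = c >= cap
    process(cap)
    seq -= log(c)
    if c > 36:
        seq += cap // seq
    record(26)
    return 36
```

Transformed code:
def adj(i, cap, seq, c):
    c = 20
    emit(cap)
    for p in cap:
        c = seq
        if 34 != seq:
            continue
    if i <= seq and seq >= c:
        raise ValueError(i)
    else:
        cap *= seq - seq
    i = c >= cap
    process(cap)
    seq -= log(c)
    if c > 36:
        seq += cap // seq
    record(26)
    return 36

8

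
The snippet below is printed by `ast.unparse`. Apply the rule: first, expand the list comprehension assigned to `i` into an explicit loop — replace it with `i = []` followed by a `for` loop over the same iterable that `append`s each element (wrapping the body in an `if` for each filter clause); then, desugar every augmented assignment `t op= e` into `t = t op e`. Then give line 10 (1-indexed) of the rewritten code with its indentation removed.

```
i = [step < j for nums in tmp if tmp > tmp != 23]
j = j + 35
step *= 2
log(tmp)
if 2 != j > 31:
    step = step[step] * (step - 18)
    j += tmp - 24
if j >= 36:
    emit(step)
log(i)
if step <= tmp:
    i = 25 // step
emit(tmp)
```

j = j + (tmp - 24)

Transformed code:
i = []
for nums in tmp:
    if tmp > tmp != 23:
        i.append(step < j)
j = j + 35
step = step * 2
log(tmp)
if 2 != j > 31:
    step = step[step] * (step - 18)
    j = j + (tmp - 24)
if j >= 36:
    emit(step)
log(i)
if step <= tmp:
    i = 25 // step
emit(tmp)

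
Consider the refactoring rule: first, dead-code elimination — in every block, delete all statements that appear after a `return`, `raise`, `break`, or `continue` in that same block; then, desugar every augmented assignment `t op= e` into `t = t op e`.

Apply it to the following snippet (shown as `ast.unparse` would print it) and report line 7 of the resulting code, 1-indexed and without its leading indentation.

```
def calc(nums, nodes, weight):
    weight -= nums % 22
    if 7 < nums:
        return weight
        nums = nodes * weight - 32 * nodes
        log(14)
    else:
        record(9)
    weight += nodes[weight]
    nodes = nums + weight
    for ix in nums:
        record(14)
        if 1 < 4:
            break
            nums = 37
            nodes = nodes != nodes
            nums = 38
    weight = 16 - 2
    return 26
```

Transformed code:
def calc(nums, nodes, weight):
    weight = weight - nums % 22
    if 7 < nums:
        return weight
    else:
        record(9)
    weight = weight + nodes[weight]
    nodes = nums + weight
    for ix in nums:
        record(14)
        if 1 < 4:
            break
    weight = 16 - 2
    return 26

weight = weight + nodes[weight]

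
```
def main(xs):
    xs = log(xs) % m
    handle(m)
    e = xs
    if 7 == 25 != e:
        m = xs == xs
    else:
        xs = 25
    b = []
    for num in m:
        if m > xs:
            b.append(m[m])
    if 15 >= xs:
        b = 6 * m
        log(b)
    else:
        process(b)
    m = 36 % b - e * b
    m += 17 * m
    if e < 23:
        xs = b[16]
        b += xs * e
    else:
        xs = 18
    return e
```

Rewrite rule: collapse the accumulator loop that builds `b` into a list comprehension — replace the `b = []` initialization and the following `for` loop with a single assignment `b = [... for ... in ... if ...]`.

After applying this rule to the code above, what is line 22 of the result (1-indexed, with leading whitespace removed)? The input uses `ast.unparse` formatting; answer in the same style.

return e

Transformed code:
def main(xs):
    xs = log(xs) % m
    handle(m)
    e = xs
    if 7 == 25 != e:
        m = xs == xs
    else:
        xs = 25
    b = [m[m] for num in m if m > xs]
    if 15 >= xs:
        b = 6 * m
        log(b)
    else:
        process(b)
    m = 36 % b - e * b
    m += 17 * m
    if e < 23:
        xs = b[16]
        b += xs * e
    else:
        xs = 18
    return e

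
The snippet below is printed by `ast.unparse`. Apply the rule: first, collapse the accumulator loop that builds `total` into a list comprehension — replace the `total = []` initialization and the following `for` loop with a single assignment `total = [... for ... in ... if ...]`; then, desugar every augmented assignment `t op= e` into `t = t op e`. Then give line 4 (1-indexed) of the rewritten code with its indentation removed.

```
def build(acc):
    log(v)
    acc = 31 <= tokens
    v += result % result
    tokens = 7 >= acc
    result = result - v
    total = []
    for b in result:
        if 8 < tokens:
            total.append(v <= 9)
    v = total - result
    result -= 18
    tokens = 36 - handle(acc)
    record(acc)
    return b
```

v = v + result % result

Transformed code:
def build(acc):
    log(v)
    acc = 31 <= tokens
    v = v + result % result
    tokens = 7 >= acc
    result = result - v
    total = [v <= 9 for b in result if 8 < tokens]
    v = total - result
    result = result - 18
    tokens = 36 - handle(acc)
    record(acc)
    return b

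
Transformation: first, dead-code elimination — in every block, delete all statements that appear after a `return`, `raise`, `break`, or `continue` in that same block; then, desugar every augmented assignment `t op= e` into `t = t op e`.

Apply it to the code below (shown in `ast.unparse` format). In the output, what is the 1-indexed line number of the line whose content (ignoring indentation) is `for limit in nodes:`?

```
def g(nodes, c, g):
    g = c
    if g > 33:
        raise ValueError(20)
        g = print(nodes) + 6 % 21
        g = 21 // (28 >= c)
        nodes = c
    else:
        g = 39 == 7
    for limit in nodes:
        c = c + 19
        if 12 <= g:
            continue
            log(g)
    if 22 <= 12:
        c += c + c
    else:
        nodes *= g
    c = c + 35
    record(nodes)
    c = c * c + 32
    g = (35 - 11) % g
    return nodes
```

Transformed code:
def g(nodes, c, g):
    g = c
    if g > 33:
        raise ValueError(20)
    else:
        g = 39 == 7
    for limit in nodes:
        c = c + 19
        if 12 <= g:
            continue
    if 22 <= 12:
        c = c + (c + c)
    else:
        nodes = nodes * g
    c = c + 35
    record(nodes)
    c = c * c + 32
    g = (35 - 11) % g
    return nodes

7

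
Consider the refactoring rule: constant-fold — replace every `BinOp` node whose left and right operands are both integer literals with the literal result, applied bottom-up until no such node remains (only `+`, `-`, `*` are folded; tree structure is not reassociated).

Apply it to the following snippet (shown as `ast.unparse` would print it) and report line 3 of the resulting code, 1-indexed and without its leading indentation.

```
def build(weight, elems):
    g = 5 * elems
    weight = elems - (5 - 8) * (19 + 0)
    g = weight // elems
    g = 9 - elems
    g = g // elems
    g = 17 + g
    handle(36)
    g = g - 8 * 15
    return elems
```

weight = elems - -57

Transformed code:
def build(weight, elems):
    g = 5 * elems
    weight = elems - -57
    g = weight // elems
    g = 9 - elems
    g = g // elems
    g = 17 + g
    handle(36)
    g = g - 120
    return elems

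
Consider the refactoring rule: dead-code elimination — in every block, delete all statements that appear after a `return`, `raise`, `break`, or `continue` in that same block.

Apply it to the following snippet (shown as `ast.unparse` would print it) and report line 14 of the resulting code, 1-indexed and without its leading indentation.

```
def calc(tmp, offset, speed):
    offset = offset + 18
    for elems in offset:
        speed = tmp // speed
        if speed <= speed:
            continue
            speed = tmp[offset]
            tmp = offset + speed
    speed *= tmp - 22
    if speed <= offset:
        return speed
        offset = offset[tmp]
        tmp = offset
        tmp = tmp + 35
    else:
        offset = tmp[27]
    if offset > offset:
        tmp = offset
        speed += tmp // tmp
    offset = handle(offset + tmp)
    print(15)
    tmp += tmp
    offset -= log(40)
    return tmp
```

speed += tmp // tmp

Transformed code:
def calc(tmp, offset, speed):
    offset = offset + 18
    for elems in offset:
        speed = tmp // speed
        if speed <= speed:
            continue
    speed *= tmp - 22
    if speed <= offset:
        return speed
    else:
        offset = tmp[27]
    if offset > offset:
        tmp = offset
        speed += tmp // tmp
    offset = handle(offset + tmp)
    print(15)
    tmp += tmp
    offset -= log(40)
    return tmp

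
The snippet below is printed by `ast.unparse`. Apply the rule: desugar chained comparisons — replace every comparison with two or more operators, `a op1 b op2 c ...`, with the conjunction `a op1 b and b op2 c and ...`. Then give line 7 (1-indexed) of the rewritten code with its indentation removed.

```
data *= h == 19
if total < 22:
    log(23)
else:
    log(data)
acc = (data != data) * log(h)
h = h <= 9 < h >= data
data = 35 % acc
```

Transformed code:
data *= h == 19
if total < 22:
    log(23)
else:
    log(data)
acc = (data != data) * log(h)
h = h <= 9 and 9 < h and (h >= data)
data = 35 % acc

h = h <= 9 and 9 < h and (h >= data)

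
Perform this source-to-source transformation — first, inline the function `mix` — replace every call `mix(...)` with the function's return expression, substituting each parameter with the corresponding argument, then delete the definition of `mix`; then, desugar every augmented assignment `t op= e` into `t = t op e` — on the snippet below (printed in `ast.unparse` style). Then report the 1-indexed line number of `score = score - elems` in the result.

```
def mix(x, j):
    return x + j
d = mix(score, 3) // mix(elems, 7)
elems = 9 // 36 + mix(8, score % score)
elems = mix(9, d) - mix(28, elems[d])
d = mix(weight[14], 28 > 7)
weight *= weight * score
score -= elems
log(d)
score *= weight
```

Transformed code:
d = (score + 3) // (elems + 7)
elems = 9 // 36 + (8 + score % score)
elems = 9 + d - (28 + elems[d])
d = weight[14] + (28 > 7)
weight = weight * (weight * score)
score = score - elems
log(d)
score = score * weight

6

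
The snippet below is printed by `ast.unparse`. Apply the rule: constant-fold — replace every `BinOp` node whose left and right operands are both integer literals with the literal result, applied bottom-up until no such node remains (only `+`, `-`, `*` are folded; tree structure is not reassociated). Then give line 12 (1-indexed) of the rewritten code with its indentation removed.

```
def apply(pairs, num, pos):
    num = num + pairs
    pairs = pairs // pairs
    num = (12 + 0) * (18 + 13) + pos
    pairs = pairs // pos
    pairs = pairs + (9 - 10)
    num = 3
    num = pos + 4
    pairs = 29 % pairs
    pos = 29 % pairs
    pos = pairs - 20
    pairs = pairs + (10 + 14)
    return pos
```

pairs = pairs + 24

Transformed code:
def apply(pairs, num, pos):
    num = num + pairs
    pairs = pairs // pairs
    num = 372 + pos
    pairs = pairs // pos
    pairs = pairs + -1
    num = 3
    num = pos + 4
    pairs = 29 % pairs
    pos = 29 % pairs
    pos = pairs - 20
    pairs = pairs + 24
    return pos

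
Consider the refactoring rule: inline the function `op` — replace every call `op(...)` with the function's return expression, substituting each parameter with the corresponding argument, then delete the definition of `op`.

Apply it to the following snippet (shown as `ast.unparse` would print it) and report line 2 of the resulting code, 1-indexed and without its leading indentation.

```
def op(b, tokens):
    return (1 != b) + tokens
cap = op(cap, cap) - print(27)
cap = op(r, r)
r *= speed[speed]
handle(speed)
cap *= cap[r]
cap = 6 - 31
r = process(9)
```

Transformed code:
cap = (1 != cap) + cap - print(27)
cap = (1 != r) + r
r *= speed[speed]
handle(speed)
cap *= cap[r]
cap = 6 - 31
r = process(9)

cap = (1 != r) + r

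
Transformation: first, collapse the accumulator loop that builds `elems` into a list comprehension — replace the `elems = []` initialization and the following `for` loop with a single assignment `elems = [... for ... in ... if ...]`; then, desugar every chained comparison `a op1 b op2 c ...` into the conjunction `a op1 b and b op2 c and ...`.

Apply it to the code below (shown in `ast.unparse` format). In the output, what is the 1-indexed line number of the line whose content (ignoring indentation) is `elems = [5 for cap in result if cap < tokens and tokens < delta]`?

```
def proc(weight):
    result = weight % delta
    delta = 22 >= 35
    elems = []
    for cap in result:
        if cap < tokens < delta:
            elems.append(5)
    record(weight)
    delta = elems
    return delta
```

4

Transformed code:
def proc(weight):
    result = weight % delta
    delta = 22 >= 35
    elems = [5 for cap in result if cap < tokens and tokens < delta]
    record(weight)
    delta = elems
    return delta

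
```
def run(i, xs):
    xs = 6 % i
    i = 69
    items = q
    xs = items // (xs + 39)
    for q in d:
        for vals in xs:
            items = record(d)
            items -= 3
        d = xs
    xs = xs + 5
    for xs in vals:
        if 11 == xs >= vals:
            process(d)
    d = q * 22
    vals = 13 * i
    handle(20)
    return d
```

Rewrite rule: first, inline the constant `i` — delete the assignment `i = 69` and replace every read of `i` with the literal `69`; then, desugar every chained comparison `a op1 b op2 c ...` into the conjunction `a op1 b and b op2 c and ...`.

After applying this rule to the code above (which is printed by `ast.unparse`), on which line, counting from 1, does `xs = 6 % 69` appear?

Transformed code:
def run(i, xs):
    xs = 6 % 69
    items = q
    xs = items // (xs + 39)
    for q in d:
        for vals in xs:
            items = record(d)
            items -= 3
        d = xs
    xs = xs + 5
    for xs in vals:
        if 11 == xs and xs >= vals:
            process(d)
    d = q * 22
    vals = 13 * 69
    handle(20)
    return d

2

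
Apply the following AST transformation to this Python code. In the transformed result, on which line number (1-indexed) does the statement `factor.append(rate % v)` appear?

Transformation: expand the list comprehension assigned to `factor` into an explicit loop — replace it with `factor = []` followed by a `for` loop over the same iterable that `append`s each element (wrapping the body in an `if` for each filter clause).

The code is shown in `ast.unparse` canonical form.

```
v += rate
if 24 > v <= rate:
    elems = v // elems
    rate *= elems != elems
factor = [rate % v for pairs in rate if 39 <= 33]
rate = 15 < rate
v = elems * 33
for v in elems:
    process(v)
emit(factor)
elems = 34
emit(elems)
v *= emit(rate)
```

8

Transformed code:
v += rate
if 24 > v <= rate:
    elems = v // elems
    rate *= elems != elems
factor = []
for pairs in rate:
    if 39 <= 33:
        factor.append(rate % v)
rate = 15 < rate
v = elems * 33
for v in elems:
    process(v)
emit(factor)
elems = 34
emit(elems)
v *= emit(rate)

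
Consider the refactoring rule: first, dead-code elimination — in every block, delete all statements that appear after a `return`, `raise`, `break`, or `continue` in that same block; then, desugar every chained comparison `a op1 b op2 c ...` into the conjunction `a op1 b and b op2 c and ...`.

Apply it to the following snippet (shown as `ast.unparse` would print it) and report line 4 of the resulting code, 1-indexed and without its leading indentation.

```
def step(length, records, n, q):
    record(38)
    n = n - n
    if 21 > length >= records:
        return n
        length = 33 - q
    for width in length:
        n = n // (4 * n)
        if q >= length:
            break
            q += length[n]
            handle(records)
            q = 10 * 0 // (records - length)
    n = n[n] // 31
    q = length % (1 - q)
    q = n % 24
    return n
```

if 21 > length and length >= records:

Transformed code:
def step(length, records, n, q):
    record(38)
    n = n - n
    if 21 > length and length >= records:
        return n
    for width in length:
        n = n // (4 * n)
        if q >= length:
            break
    n = n[n] // 31
    q = length % (1 - q)
    q = n % 24
    return n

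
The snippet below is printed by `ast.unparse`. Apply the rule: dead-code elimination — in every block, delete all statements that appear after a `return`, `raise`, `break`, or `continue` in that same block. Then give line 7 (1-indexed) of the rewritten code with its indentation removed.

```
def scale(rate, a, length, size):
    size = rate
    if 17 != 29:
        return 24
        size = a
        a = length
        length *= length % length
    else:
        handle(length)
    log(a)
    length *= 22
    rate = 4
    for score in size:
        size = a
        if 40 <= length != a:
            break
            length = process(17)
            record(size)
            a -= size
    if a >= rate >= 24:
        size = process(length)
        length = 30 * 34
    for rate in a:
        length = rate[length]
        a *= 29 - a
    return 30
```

log(a)

Transformed code:
def scale(rate, a, length, size):
    size = rate
    if 17 != 29:
        return 24
    else:
        handle(length)
    log(a)
    length *= 22
    rate = 4
    for score in size:
        size = a
        if 40 <= length != a:
            break
    if a >= rate >= 24:
        size = process(length)
        length = 30 * 34
    for rate in a:
        length = rate[length]
        a *= 29 - a
    return 30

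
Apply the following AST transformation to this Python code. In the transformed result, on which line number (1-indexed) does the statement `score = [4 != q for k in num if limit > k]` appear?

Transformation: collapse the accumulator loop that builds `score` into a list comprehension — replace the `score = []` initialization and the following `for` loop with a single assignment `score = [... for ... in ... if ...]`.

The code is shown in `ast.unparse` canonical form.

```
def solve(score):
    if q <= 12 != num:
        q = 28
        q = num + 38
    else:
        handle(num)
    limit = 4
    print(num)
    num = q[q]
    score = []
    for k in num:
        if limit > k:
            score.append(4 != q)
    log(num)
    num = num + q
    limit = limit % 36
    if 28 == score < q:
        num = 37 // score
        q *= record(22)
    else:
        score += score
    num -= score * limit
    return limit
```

Transformed code:
def solve(score):
    if q <= 12 != num:
        q = 28
        q = num + 38
    else:
        handle(num)
    limit = 4
    print(num)
    num = q[q]
    score = [4 != q for k in num if limit > k]
    log(num)
    num = num + q
    limit = limit % 36
    if 28 == score < q:
        num = 37 // score
        q *= record(22)
    else:
        score += score
    num -= score * limit
    return limit

10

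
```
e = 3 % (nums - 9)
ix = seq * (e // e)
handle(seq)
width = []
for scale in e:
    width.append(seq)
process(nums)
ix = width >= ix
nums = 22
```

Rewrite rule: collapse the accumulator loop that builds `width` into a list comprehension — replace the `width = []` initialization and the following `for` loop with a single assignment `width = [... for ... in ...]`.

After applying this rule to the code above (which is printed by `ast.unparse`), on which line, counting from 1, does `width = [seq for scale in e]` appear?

4

Transformed code:
e = 3 % (nums - 9)
ix = seq * (e // e)
handle(seq)
width = [seq for scale in e]
process(nums)
ix = width >= ix
nums = 22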